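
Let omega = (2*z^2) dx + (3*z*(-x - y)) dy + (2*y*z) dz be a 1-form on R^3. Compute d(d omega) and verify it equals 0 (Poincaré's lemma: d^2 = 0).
d(d omega) = 0

Step 1: d omega = sum_{i<j} (∂f_j/∂x_i - ∂f_i/∂x_j) dx_i ∧ dx_j:
  coeff of dx ∧ dy: -3*z
  coeff of dx ∧ dz: -4*z
  coeff of dy ∧ dz: 3*x + 3*y + 2*z
Step 2: Apply d again to each 2-form coefficient. The only possible 3-form in R^3 is dx ∧ dy ∧ dz, with coefficient
  ∂(coeff of dy∧dz)/∂x - ∂(coeff of dx∧dz)/∂y + ∂(coeff of dx∧dy)/∂z
  = ∂/∂x (3*x + 3*y + 2*z) - ∂/∂y (-4*z) + ∂/∂z (-3*z).
Each of these terms simplifies to sums of mixed partials that cancel in pairs. The result is 0 (by equality of mixed partials for smooth functions — Schwarz / Clairaut).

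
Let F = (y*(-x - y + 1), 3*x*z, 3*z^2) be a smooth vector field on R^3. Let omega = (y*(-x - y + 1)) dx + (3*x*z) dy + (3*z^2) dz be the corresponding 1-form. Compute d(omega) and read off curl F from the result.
d(omega) = (-3*x) dy ∧ dz + (0) dz ∧ dx + (x + 2*y + 3*z - 1) dx ∧ dy; curl F = (-3*x, 0, x + 2*y + 3*z - 1)

d omega = sum_{i<j} (∂f_j/∂x_i - ∂f_i/∂x_j) dx_i ∧ dx_j. Under the identification (dy ∧ dz, dz ∧ dx, dx ∧ dy) ↔ (e_x, e_y, e_z), the coefficients are exactly the components of curl F. Compute:
  ∂R/∂y - ∂Q/∂z = (0) - (3*x) = -3*x
  ∂P/∂z - ∂R/∂x = (0) - (0) = 0
  ∂Q/∂x - ∂P/∂y = (3*z) - (-x - 2*y + 1) = x + 2*y + 3*z - 1.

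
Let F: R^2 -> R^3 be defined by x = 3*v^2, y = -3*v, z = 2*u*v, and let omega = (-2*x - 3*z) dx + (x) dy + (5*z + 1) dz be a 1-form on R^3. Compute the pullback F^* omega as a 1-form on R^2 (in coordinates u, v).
F^* omega = (2*v*(10*u*v + 1)) du + (20*u^2*v - 36*u*v^2 + 2*u - 36*v^3 - 9*v^2) dv

Using F^*(f dg) = (f ∘ F) d(g ∘ F), substitute each coordinate x_i by F_i(u, v) in f_i, and replace dx_i by d F_i = (∂F_i/∂u) du + (∂F_i/∂v) dv.
  For the x component: f_1(F) = 6*v*(-u - v); d F_1 = (0) du + (6*v) dv
  For the y component: f_2(F) = 3*v^2; d F_2 = (0) du + (-3) dv
  For the z component: f_3(F) = 10*u*v + 1; d F_3 = (2*v) du + (2*u) dv
Combining and collecting du, dv coefficients:
  coeff of du: 2*v*(10*u*v + 1)
  coeff of dv: 20*u^2*v - 36*u*v^2 + 2*u - 36*v^3 - 9*v^2
F^* omega = (2*v*(10*u*v + 1)) du + (20*u^2*v - 36*u*v^2 + 2*u - 36*v^3 - 9*v^2) dv.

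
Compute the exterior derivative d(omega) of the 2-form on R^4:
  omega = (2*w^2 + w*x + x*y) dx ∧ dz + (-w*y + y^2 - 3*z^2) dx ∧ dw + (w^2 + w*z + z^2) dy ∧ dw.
d(omega) = (-x) dx ∧ dy ∧ dz + (4*w + x + 6*z) dx ∧ dz ∧ dw + (w - 2*y) dx ∧ dy ∧ dw + (-w - 2*z) dy ∧ dz ∧ dw

For a 2-form omega = sum_{i<j} g_{ij} dx_i ∧ dx_j, the exterior derivative is
  d(omega) = sum_{i<j} d(g_{ij}) ∧ dx_i ∧ dx_j = sum_{i<j, k} (∂g_{ij}/∂x_k) dx_k ∧ dx_i ∧ dx_j.
Expand each term, using dx_k ∧ dx_i ∧ dx_j = sgn(permutation) dx_{(a)} ∧ dx_{(b)} ∧ dx_{(c)} with (a < b < c) sorted:
  d(2*w^2 + w*x + x*y) includes (∂/∂y)(2*w^2 + w*x + x*y) dy = (x) dy, which multiplied by dx ∧ dz gives (-x) dx ∧ dy ∧ dz
  d(2*w^2 + w*x + x*y) includes (∂/∂w)(2*w^2 + w*x + x*y) dw = (4*w + x) dw, which multiplied by dx ∧ dz gives (4*w + x) dx ∧ dz ∧ dw
  d(-w*y + y^2 - 3*z^2) includes (∂/∂y)(-w*y + y^2 - 3*z^2) dy = (-w + 2*y) dy, which multiplied by dx ∧ dw gives (w - 2*y) dx ∧ dy ∧ dw
  d(-w*y + y^2 - 3*z^2) includes (∂/∂z)(-w*y + y^2 - 3*z^2) dz = (-6*z) dz, which multiplied by dx ∧ dw gives (6*z) dx ∧ dz ∧ dw
  d(w^2 + w*z + z^2) includes (∂/∂z)(w^2 + w*z + z^2) dz = (w + 2*z) dz, which multiplied by dy ∧ dw gives (-w - 2*z) dy ∧ dz ∧ dw
Collecting like 3-forms: d(omega) = (-x) dx ∧ dy ∧ dz + (4*w + x + 6*z) dx ∧ dz ∧ dw + (w - 2*y) dx ∧ dy ∧ dw + (-w - 2*z) dy ∧ dz ∧ dw.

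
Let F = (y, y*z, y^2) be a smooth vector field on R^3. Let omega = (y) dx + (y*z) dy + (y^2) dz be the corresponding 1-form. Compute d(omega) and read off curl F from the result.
d(omega) = (y) dy ∧ dz + (0) dz ∧ dx + (-1) dx ∧ dy; curl F = (y, 0, -1)

d omega = sum_{i<j} (∂f_j/∂x_i - ∂f_i/∂x_j) dx_i ∧ dx_j. Under the identification (dy ∧ dz, dz ∧ dx, dx ∧ dy) ↔ (e_x, e_y, e_z), the coefficients are exactly the components of curl F. Compute:
  ∂R/∂y - ∂Q/∂z = (2*y) - (y) = y
  ∂P/∂z - ∂R/∂x = (0) - (0) = 0
  ∂Q/∂x - ∂P/∂y = (0) - (1) = -1.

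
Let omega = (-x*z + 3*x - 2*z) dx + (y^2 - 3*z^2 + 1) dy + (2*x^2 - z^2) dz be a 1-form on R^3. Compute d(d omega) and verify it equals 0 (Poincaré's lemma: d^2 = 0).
d(d omega) = 0

Step 1: d omega = sum_{i<j} (∂f_j/∂x_i - ∂f_i/∂x_j) dx_i ∧ dx_j:
  coeff of dx ∧ dy: 0
  coeff of dx ∧ dz: 5*x + 2
  coeff of dy ∧ dz: 6*z
Step 2: Apply d again to each 2-form coefficient. The only possible 3-form in R^3 is dx ∧ dy ∧ dz, with coefficient
  ∂(coeff of dy∧dz)/∂x - ∂(coeff of dx∧dz)/∂y + ∂(coeff of dx∧dy)/∂z
  = ∂/∂x (6*z) - ∂/∂y (5*x + 2) + ∂/∂z (0).
Each of these terms simplifies to sums of mixed partials that cancel in pairs. The result is 0 (by equality of mixed partials for smooth functions — Schwarz / Clairaut).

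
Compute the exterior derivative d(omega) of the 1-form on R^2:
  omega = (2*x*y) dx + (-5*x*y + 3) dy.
d(omega) = (-2*x - 5*y) dx ∧ dy

For a 1-form omega = sum_i f_i dx_i, the exterior derivative is
  d(omega) = sum_{i < j} (∂f_j/∂x_i - ∂f_i/∂x_j) dx_i ∧ dx_j.
  coefficient of dx ∧ dy: ∂f_2/∂x - ∂f_1/∂y = ∂(-5*x*y + 3)/∂x - ∂(2*x*y)/∂y = -2*x - 5*y
Assembling: d(omega) = (-2*x - 5*y) dx ∧ dy.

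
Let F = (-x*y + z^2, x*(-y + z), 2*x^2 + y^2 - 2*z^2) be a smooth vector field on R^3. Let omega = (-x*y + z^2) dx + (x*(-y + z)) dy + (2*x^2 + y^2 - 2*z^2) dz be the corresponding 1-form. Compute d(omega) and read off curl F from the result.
d(omega) = (-x + 2*y) dy ∧ dz + (-4*x + 2*z) dz ∧ dx + (x - y + z) dx ∧ dy; curl F = (-x + 2*y, -4*x + 2*z, x - y + z)

d omega = sum_{i<j} (∂f_j/∂x_i - ∂f_i/∂x_j) dx_i ∧ dx_j. Under the identification (dy ∧ dz, dz ∧ dx, dx ∧ dy) ↔ (e_x, e_y, e_z), the coefficients are exactly the components of curl F. Compute:
  ∂R/∂y - ∂Q/∂z = (2*y) - (x) = -x + 2*y
  ∂P/∂z - ∂R/∂x = (2*z) - (4*x) = -4*x + 2*z
  ∂Q/∂x - ∂P/∂y = (-y + z) - (-x) = x - y + z.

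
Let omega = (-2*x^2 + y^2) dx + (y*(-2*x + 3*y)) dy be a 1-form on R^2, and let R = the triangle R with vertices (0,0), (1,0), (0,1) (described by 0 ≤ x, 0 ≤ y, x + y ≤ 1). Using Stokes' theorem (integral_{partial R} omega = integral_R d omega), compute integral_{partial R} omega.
integral_(partial R) omega = -2/3

Stokes: integral_partial_R omega = integral_R d omega with d omega = (∂Q/∂x - ∂P/∂y) dx ∧ dy.
  ∂Q/∂x = -2*y
  ∂P/∂y = 2*y
  integrand = ∂Q/∂x - ∂P/∂y = -4*y.
Integrating over R: integral_0^1 integral_0^{1-x} (-4*y) dy dx = -2/3.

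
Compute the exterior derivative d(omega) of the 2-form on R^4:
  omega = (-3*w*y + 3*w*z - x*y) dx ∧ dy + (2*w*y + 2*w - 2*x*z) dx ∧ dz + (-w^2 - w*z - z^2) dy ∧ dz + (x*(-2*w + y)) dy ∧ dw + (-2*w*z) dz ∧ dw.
d(omega) = (w) dx ∧ dy ∧ dz + (-2*w - 2*y + 3*z) dx ∧ dy ∧ dw + (2*y + 2) dx ∧ dz ∧ dw + (-2*w - z) dy ∧ dz ∧ dw

For a 2-form omega = sum_{i<j} g_{ij} dx_i ∧ dx_j, the exterior derivative is
  d(omega) = sum_{i<j} d(g_{ij}) ∧ dx_i ∧ dx_j = sum_{i<j, k} (∂g_{ij}/∂x_k) dx_k ∧ dx_i ∧ dx_j.
Expand each term, using dx_k ∧ dx_i ∧ dx_j = sgn(permutation) dx_{(a)} ∧ dx_{(b)} ∧ dx_{(c)} with (a < b < c) sorted:
  d(-3*w*y + 3*w*z - x*y) includes (∂/∂z)(-3*w*y + 3*w*z - x*y) dz = (3*w) dz, which multiplied by dx ∧ dy gives (3*w) dx ∧ dy ∧ dz
  d(-3*w*y + 3*w*z - x*y) includes (∂/∂w)(-3*w*y + 3*w*z - x*y) dw = (-3*y + 3*z) dw, which multiplied by dx ∧ dy gives (-3*y + 3*z) dx ∧ dy ∧ dw
  d(2*w*y + 2*w - 2*x*z) includes (∂/∂y)(2*w*y + 2*w - 2*x*z) dy = (2*w) dy, which multiplied by dx ∧ dz gives (-2*w) dx ∧ dy ∧ dz
  d(2*w*y + 2*w - 2*x*z) includes (∂/∂w)(2*w*y + 2*w - 2*x*z) dw = (2*y + 2) dw, which multiplied by dx ∧ dz gives (2*y + 2) dx ∧ dz ∧ dw
  d(-w^2 - w*z - z^2) includes (∂/∂w)(-w^2 - w*z - z^2) dw = (-2*w - z) dw, which multiplied by dy ∧ dz gives (-2*w - z) dy ∧ dz ∧ dw
  d(x*(-2*w + y)) includes (∂/∂x)(x*(-2*w + y)) dx = (-2*w + y) dx, which multiplied by dy ∧ dw gives (-2*w + y) dx ∧ dy ∧ dw
Collecting like 3-forms: d(omega) = (w) dx ∧ dy ∧ dz + (-2*w - 2*y + 3*z) dx ∧ dy ∧ dw + (2*y + 2) dx ∧ dz ∧ dw + (-2*w - z) dy ∧ dz ∧ dw.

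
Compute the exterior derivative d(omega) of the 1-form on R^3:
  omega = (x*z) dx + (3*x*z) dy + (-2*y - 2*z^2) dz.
d(omega) = (3*z) dx ∧ dy + (-x) dx ∧ dz + (-3*x - 2) dy ∧ dz

For a 1-form omega = sum_i f_i dx_i, the exterior derivative is
  d(omega) = sum_{i < j} (∂f_j/∂x_i - ∂f_i/∂x_j) dx_i ∧ dx_j.
  coefficient of dx ∧ dy: ∂f_2/∂x - ∂f_1/∂y = ∂(3*x*z)/∂x - ∂(x*z)/∂y = 3*z
  coefficient of dx ∧ dz: ∂f_3/∂x - ∂f_1/∂z = ∂(-2*y - 2*z^2)/∂x - ∂(x*z)/∂z = -x
  coefficient of dy ∧ dz: ∂f_3/∂y - ∂f_2/∂z = ∂(-2*y - 2*z^2)/∂y - ∂(3*x*z)/∂z = -3*x - 2
Assembling: d(omega) = (3*z) dx ∧ dy + (-x) dx ∧ dz + (-3*x - 2) dy ∧ dz.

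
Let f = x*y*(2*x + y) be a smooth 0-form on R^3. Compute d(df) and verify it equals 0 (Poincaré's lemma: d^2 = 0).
d(df) = 0

Step 1: df = sum_i (∂f/∂x_i) dx_i = (y*(4*x + y)) dx + (2*x*(x + y)) dy + (0) dz.
Step 2: Apply d again. Using the 1-form formula, the coefficient of dx ∧ dy in d(df) is ∂^2 f/∂x ∂y - ∂^2 f/∂y ∂x = (4*x + 2*y) - (4*x + 2*y) = 0 (equality of mixed partials for smooth f).
Similarly for dx ∧ dz and dy ∧ dz — all coefficients vanish. So d(df) = 0.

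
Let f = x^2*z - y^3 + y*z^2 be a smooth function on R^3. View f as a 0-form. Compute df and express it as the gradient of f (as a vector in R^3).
df = (2*x*z) dx + (-3*y^2 + z^2) dy + (x^2 + 2*y*z) dz; grad f = (2*x*z, -3*y^2 + z^2, x^2 + 2*y*z)

For a 0-form f, d f = (∂f/∂x) dx + (∂f/∂y) dy + (∂f/∂z) dz. The components of the vector representation are exactly the entries of grad f in Cartesian coordinates:
  ∂f/∂x = 2*x*z
  ∂f/∂y = -3*y^2 + z^2
  ∂f/∂z = x^2 + 2*y*z.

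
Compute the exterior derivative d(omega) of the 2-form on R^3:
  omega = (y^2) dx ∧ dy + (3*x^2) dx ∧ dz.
d(omega) = 0

For a 2-form omega = sum_{i<j} g_{ij} dx_i ∧ dx_j, the exterior derivative is
  d(omega) = sum_{i<j} d(g_{ij}) ∧ dx_i ∧ dx_j = sum_{i<j, k} (∂g_{ij}/∂x_k) dx_k ∧ dx_i ∧ dx_j.
Expand each term, using dx_k ∧ dx_i ∧ dx_j = sgn(permutation) dx_{(a)} ∧ dx_{(b)} ∧ dx_{(c)} with (a < b < c) sorted:

Collecting like 3-forms: d(omega) = 0.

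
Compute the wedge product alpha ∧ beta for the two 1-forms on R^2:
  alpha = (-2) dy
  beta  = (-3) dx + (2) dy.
alpha ∧ beta = (-6) dx ∧ dy

Distribute the wedge, using dx_i ∧ dx_j = -dx_j ∧ dx_i and dx_i ∧ dx_i = 0. For each pair (i, j) with i < j, the coefficient of dx_i ∧ dx_j in alpha ∧ beta is (alpha_i * beta_j - alpha_j * beta_i). Collecting: alpha ∧ beta = (-6) dx ∧ dy.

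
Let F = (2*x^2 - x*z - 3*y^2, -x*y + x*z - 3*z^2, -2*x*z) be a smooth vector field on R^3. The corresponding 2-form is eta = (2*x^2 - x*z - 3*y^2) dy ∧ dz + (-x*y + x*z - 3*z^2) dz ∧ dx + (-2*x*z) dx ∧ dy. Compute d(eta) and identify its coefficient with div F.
d(eta) = (x - z) dx ∧ dy ∧ dz; div F = x - z

For a 2-form in R^3 of the form above, applying d gives a 3-form with coefficient ∂P/∂x + ∂Q/∂y + ∂R/∂z:
  ∂P/∂x = 4*x - z
  ∂Q/∂y = -x
  ∂R/∂z = -2*x
Sum = x - z, which is exactly div F.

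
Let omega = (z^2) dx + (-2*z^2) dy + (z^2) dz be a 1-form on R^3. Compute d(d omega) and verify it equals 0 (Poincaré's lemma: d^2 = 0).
d(d omega) = 0

Step 1: d omega = sum_{i<j} (∂f_j/∂x_i - ∂f_i/∂x_j) dx_i ∧ dx_j:
  coeff of dx ∧ dy: 0
  coeff of dx ∧ dz: -2*z
  coeff of dy ∧ dz: 4*z
Step 2: Apply d again to each 2-form coefficient. The only possible 3-form in R^3 is dx ∧ dy ∧ dz, with coefficient
  ∂(coeff of dy∧dz)/∂x - ∂(coeff of dx∧dz)/∂y + ∂(coeff of dx∧dy)/∂z
  = ∂/∂x (4*z) - ∂/∂y (-2*z) + ∂/∂z (0).
Each of these terms simplifies to sums of mixed partials that cancel in pairs. The result is 0 (by equality of mixed partials for smooth functions — Schwarz / Clairaut).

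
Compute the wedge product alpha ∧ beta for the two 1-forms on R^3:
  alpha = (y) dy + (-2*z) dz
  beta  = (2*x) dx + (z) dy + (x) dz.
alpha ∧ beta = (-2*x*y) dx ∧ dy + (x*y + 2*z^2) dy ∧ dz + (4*x*z) dx ∧ dz

Distribute the wedge, using dx_i ∧ dx_j = -dx_j ∧ dx_i and dx_i ∧ dx_i = 0. For each pair (i, j) with i < j, the coefficient of dx_i ∧ dx_j in alpha ∧ beta is (alpha_i * beta_j - alpha_j * beta_i). Collecting: alpha ∧ beta = (-2*x*y) dx ∧ dy + (x*y + 2*z^2) dy ∧ dz + (4*x*z) dx ∧ dz.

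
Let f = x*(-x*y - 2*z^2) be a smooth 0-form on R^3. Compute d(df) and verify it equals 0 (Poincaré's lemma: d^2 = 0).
d(df) = 0

Step 1: df = sum_i (∂f/∂x_i) dx_i = (-2*x*y - 2*z^2) dx + (-x^2) dy + (-4*x*z) dz.
Step 2: Apply d again. Using the 1-form formula, the coefficient of dx ∧ dy in d(df) is ∂^2 f/∂x ∂y - ∂^2 f/∂y ∂x = (-2*x) - (-2*x) = 0 (equality of mixed partials for smooth f).
Similarly for dx ∧ dz and dy ∧ dz — all coefficients vanish. So d(df) = 0.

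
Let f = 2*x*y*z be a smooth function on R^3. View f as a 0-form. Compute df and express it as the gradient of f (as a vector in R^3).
df = (2*y*z) dx + (2*x*z) dy + (2*x*y) dz; grad f = (2*y*z, 2*x*z, 2*x*y)

For a 0-form f, d f = (∂f/∂x) dx + (∂f/∂y) dy + (∂f/∂z) dz. The components of the vector representation are exactly the entries of grad f in Cartesian coordinates:
  ∂f/∂x = 2*y*z
  ∂f/∂y = 2*x*z
  ∂f/∂z = 2*x*y.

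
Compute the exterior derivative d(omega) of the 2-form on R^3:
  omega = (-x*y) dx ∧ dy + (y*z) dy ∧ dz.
d(omega) = 0

For a 2-form omega = sum_{i<j} g_{ij} dx_i ∧ dx_j, the exterior derivative is
  d(omega) = sum_{i<j} d(g_{ij}) ∧ dx_i ∧ dx_j = sum_{i<j, k} (∂g_{ij}/∂x_k) dx_k ∧ dx_i ∧ dx_j.
Expand each term, using dx_k ∧ dx_i ∧ dx_j = sgn(permutation) dx_{(a)} ∧ dx_{(b)} ∧ dx_{(c)} with (a < b < c) sorted:

Collecting like 3-forms: d(omega) = 0.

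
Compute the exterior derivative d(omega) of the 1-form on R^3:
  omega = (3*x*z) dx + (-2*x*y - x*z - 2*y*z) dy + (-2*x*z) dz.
d(omega) = (-2*y - z) dx ∧ dy + (-3*x - 2*z) dx ∧ dz + (x + 2*y) dy ∧ dz

For a 1-form omega = sum_i f_i dx_i, the exterior derivative is
  d(omega) = sum_{i < j} (∂f_j/∂x_i - ∂f_i/∂x_j) dx_i ∧ dx_j.
  coefficient of dx ∧ dy: ∂f_2/∂x - ∂f_1/∂y = ∂(-2*x*y - x*z - 2*y*z)/∂x - ∂(3*x*z)/∂y = -2*y - z
  coefficient of dx ∧ dz: ∂f_3/∂x - ∂f_1/∂z = ∂(-2*x*z)/∂x - ∂(3*x*z)/∂z = -3*x - 2*z
  coefficient of dy ∧ dz: ∂f_3/∂y - ∂f_2/∂z = ∂(-2*x*z)/∂y - ∂(-2*x*y - x*z - 2*y*z)/∂z = x + 2*y
Assembling: d(omega) = (-2*y - z) dx ∧ dy + (-3*x - 2*z) dx ∧ dz + (x + 2*y) dy ∧ dz.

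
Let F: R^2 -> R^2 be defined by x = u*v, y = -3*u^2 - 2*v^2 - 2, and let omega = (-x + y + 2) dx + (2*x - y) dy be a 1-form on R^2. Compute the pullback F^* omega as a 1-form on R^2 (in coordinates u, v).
F^* omega = (-18*u^3 - 15*u^2*v - 13*u*v^2 - 12*u - 2*v^3) du + (-3*u^3 - 13*u^2*v - 10*u*v^2 - 8*v^3 - 8*v) dv

Using F^*(f dg) = (f ∘ F) d(g ∘ F), substitute each coordinate x_i by F_i(u, v) in f_i, and replace dx_i by d F_i = (∂F_i/∂u) du + (∂F_i/∂v) dv.
  For the x component: f_1(F) = -3*u^2 - u*v - 2*v^2; d F_1 = (v) du + (u) dv
  For the y component: f_2(F) = 3*u^2 + 2*u*v + 2*v^2 + 2; d F_2 = (-6*u) du + (-4*v) dv
Combining and collecting du, dv coefficients:
  coeff of du: -18*u^3 - 15*u^2*v - 13*u*v^2 - 12*u - 2*v^3
  coeff of dv: -3*u^3 - 13*u^2*v - 10*u*v^2 - 8*v^3 - 8*v
F^* omega = (-18*u^3 - 15*u^2*v - 13*u*v^2 - 12*u - 2*v^3) du + (-3*u^3 - 13*u^2*v - 10*u*v^2 - 8*v^3 - 8*v) dv.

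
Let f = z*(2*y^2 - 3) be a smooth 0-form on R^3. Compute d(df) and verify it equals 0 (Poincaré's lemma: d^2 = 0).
d(df) = 0

Step 1: df = sum_i (∂f/∂x_i) dx_i = (0) dx + (4*y*z) dy + (2*y^2 - 3) dz.
Step 2: Apply d again. Using the 1-form formula, the coefficient of dx ∧ dy in d(df) is ∂^2 f/∂x ∂y - ∂^2 f/∂y ∂x = (0) - (0) = 0 (equality of mixed partials for smooth f).
Similarly for dx ∧ dz and dy ∧ dz — all coefficients vanish. So d(df) = 0.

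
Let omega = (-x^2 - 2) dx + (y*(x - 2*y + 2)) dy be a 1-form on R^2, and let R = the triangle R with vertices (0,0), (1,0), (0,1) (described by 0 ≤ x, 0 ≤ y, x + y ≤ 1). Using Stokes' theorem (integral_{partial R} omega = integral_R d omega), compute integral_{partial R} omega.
integral_(partial R) omega = 1/6

Stokes: integral_partial_R omega = integral_R d omega with d omega = (∂Q/∂x - ∂P/∂y) dx ∧ dy.
  ∂Q/∂x = y
  ∂P/∂y = 0
  integrand = ∂Q/∂x - ∂P/∂y = y.
Integrating over R: integral_0^1 integral_0^{1-x} (y) dy dx = 1/6.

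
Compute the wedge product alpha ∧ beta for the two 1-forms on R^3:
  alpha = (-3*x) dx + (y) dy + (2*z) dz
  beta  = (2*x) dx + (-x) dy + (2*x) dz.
alpha ∧ beta = (x*(3*x - 2*y)) dx ∧ dy + (-2*x*(3*x + 2*z)) dx ∧ dz + (2*x*(y + z)) dy ∧ dz

Distribute the wedge, using dx_i ∧ dx_j = -dx_j ∧ dx_i and dx_i ∧ dx_i = 0. For each pair (i, j) with i < j, the coefficient of dx_i ∧ dx_j in alpha ∧ beta is (alpha_i * beta_j - alpha_j * beta_i). Collecting: alpha ∧ beta = (x*(3*x - 2*y)) dx ∧ dy + (-2*x*(3*x + 2*z)) dx ∧ dz + (2*x*(y + z)) dy ∧ dz.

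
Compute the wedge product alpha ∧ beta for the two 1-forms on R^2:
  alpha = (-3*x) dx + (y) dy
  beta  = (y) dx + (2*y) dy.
alpha ∧ beta = (-y*(6*x + y)) dx ∧ dy

Distribute the wedge, using dx_i ∧ dx_j = -dx_j ∧ dx_i and dx_i ∧ dx_i = 0. For each pair (i, j) with i < j, the coefficient of dx_i ∧ dx_j in alpha ∧ beta is (alpha_i * beta_j - alpha_j * beta_i). Collecting: alpha ∧ beta = (-y*(6*x + y)) dx ∧ dy.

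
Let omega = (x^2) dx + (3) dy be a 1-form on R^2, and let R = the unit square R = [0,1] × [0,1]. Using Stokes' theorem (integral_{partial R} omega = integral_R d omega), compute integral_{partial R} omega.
integral_(partial R) omega = 0

Stokes: integral_partial_R omega = integral_R d omega with d omega = (∂Q/∂x - ∂P/∂y) dx ∧ dy.
  ∂Q/∂x = 0
  ∂P/∂y = 0
  integrand = ∂Q/∂x - ∂P/∂y = 0.
Integrating over R: integral_0^1 integral_0^1 (0) dx dy = 0.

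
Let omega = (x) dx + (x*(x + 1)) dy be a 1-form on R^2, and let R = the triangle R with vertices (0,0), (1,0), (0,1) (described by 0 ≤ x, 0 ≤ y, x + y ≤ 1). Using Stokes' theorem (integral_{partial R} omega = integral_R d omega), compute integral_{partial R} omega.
integral_(partial R) omega = 5/6

Stokes: integral_partial_R omega = integral_R d omega with d omega = (∂Q/∂x - ∂P/∂y) dx ∧ dy.
  ∂Q/∂x = 2*x + 1
  ∂P/∂y = 0
  integrand = ∂Q/∂x - ∂P/∂y = 2*x + 1.
Integrating over R: integral_0^1 integral_0^{1-x} (2*x + 1) dy dx = 5/6.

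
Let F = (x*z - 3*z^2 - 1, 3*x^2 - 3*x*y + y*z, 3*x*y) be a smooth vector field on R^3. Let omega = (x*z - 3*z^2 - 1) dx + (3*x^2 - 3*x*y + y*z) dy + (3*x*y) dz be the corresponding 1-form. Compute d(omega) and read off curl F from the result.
d(omega) = (3*x - y) dy ∧ dz + (x - 3*y - 6*z) dz ∧ dx + (6*x - 3*y) dx ∧ dy; curl F = (3*x - y, x - 3*y - 6*z, 6*x - 3*y)

d omega = sum_{i<j} (∂f_j/∂x_i - ∂f_i/∂x_j) dx_i ∧ dx_j. Under the identification (dy ∧ dz, dz ∧ dx, dx ∧ dy) ↔ (e_x, e_y, e_z), the coefficients are exactly the components of curl F. Compute:
  ∂R/∂y - ∂Q/∂z = (3*x) - (y) = 3*x - y
  ∂P/∂z - ∂R/∂x = (x - 6*z) - (3*y) = x - 3*y - 6*z
  ∂Q/∂x - ∂P/∂y = (6*x - 3*y) - (0) = 6*x - 3*y.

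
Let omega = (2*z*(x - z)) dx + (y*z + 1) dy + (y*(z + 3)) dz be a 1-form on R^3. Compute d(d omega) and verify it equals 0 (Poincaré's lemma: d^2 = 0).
d(d omega) = 0

Step 1: d omega = sum_{i<j} (∂f_j/∂x_i - ∂f_i/∂x_j) dx_i ∧ dx_j:
  coeff of dx ∧ dy: 0
  coeff of dx ∧ dz: -2*x + 4*z
  coeff of dy ∧ dz: -y + z + 3
Step 2: Apply d again to each 2-form coefficient. The only possible 3-form in R^3 is dx ∧ dy ∧ dz, with coefficient
  ∂(coeff of dy∧dz)/∂x - ∂(coeff of dx∧dz)/∂y + ∂(coeff of dx∧dy)/∂z
  = ∂/∂x (-y + z + 3) - ∂/∂y (-2*x + 4*z) + ∂/∂z (0).
Each of these terms simplifies to sums of mixed partials that cancel in pairs. The result is 0 (by equality of mixed partials for smooth functions — Schwarz / Clairaut).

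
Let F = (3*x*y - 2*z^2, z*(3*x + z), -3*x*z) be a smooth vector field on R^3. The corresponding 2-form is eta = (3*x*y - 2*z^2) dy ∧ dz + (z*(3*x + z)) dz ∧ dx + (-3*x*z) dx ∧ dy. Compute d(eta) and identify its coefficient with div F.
d(eta) = (-3*x + 3*y) dx ∧ dy ∧ dz; div F = -3*x + 3*y

For a 2-form in R^3 of the form above, applying d gives a 3-form with coefficient ∂P/∂x + ∂Q/∂y + ∂R/∂z:
  ∂P/∂x = 3*y
  ∂Q/∂y = 0
  ∂R/∂z = -3*x
Sum = -3*x + 3*y, which is exactly div F.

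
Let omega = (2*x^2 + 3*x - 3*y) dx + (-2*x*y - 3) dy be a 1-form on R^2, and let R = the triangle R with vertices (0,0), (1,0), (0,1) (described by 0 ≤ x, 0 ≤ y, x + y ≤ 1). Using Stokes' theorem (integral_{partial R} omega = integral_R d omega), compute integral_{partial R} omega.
integral_(partial R) omega = 7/6

Stokes: integral_partial_R omega = integral_R d omega with d omega = (∂Q/∂x - ∂P/∂y) dx ∧ dy.
  ∂Q/∂x = -2*y
  ∂P/∂y = -3
  integrand = ∂Q/∂x - ∂P/∂y = 3 - 2*y.
Integrating over R: integral_0^1 integral_0^{1-x} (3 - 2*y) dy dx = 7/6.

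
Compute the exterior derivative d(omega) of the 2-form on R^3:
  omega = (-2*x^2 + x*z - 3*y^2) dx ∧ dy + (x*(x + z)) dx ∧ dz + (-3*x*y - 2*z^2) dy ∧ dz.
d(omega) = (x - 3*y) dx ∧ dy ∧ dz

For a 2-form omega = sum_{i<j} g_{ij} dx_i ∧ dx_j, the exterior derivative is
  d(omega) = sum_{i<j} d(g_{ij}) ∧ dx_i ∧ dx_j = sum_{i<j, k} (∂g_{ij}/∂x_k) dx_k ∧ dx_i ∧ dx_j.
Expand each term, using dx_k ∧ dx_i ∧ dx_j = sgn(permutation) dx_{(a)} ∧ dx_{(b)} ∧ dx_{(c)} with (a < b < c) sorted:
  d(-2*x^2 + x*z - 3*y^2) includes (∂/∂z)(-2*x^2 + x*z - 3*y^2) dz = (x) dz, which multiplied by dx ∧ dy gives (x) dx ∧ dy ∧ dz
  d(-3*x*y - 2*z^2) includes (∂/∂x)(-3*x*y - 2*z^2) dx = (-3*y) dx, which multiplied by dy ∧ dz gives (-3*y) dx ∧ dy ∧ dz
Collecting like 3-forms: d(omega) = (x - 3*y) dx ∧ dy ∧ dz.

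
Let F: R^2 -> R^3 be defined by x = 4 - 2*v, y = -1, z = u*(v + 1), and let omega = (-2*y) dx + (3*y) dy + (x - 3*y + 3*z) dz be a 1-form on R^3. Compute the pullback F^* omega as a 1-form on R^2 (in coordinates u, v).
F^* omega = (3*u*v^2 + 6*u*v + 3*u - 2*v^2 + 5*v + 7) du + (3*u^2*v + 3*u^2 - 2*u*v + 7*u - 4) dv

Using F^*(f dg) = (f ∘ F) d(g ∘ F), substitute each coordinate x_i by F_i(u, v) in f_i, and replace dx_i by d F_i = (∂F_i/∂u) du + (∂F_i/∂v) dv.
  For the x component: f_1(F) = 2; d F_1 = (0) du + (-2) dv
  For the y component: f_2(F) = -3; d F_2 = (0) du + (0) dv
  For the z component: f_3(F) = 3*u*v + 3*u - 2*v + 7; d F_3 = (v + 1) du + (u) dv
Combining and collecting du, dv coefficients:
  coeff of du: 3*u*v^2 + 6*u*v + 3*u - 2*v^2 + 5*v + 7
  coeff of dv: 3*u^2*v + 3*u^2 - 2*u*v + 7*u - 4
F^* omega = (3*u*v^2 + 6*u*v + 3*u - 2*v^2 + 5*v + 7) du + (3*u^2*v + 3*u^2 - 2*u*v + 7*u - 4) dv.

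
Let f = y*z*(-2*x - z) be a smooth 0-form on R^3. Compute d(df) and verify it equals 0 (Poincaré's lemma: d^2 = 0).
d(df) = 0

Step 1: df = sum_i (∂f/∂x_i) dx_i = (-2*y*z) dx + (z*(-2*x - z)) dy + (2*y*(-x - z)) dz.
Step 2: Apply d again. Using the 1-form formula, the coefficient of dx ∧ dy in d(df) is ∂^2 f/∂x ∂y - ∂^2 f/∂y ∂x = (-2*z) - (-2*z) = 0 (equality of mixed partials for smooth f).
Similarly for dx ∧ dz and dy ∧ dz — all coefficients vanish. So d(df) = 0.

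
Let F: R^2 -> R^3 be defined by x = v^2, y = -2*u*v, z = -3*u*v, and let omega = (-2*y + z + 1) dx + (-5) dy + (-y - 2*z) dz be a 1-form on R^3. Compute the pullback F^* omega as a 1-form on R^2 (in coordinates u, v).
F^* omega = (2*v*(-12*u*v + 5)) du + (-24*u^2*v + 2*u*v^2 + 10*u + 2*v) dv

Using F^*(f dg) = (f ∘ F) d(g ∘ F), substitute each coordinate x_i by F_i(u, v) in f_i, and replace dx_i by d F_i = (∂F_i/∂u) du + (∂F_i/∂v) dv.
  For the x component: f_1(F) = u*v + 1; d F_1 = (0) du + (2*v) dv
  For the y component: f_2(F) = -5; d F_2 = (-2*v) du + (-2*u) dv
  For the z component: f_3(F) = 8*u*v; d F_3 = (-3*v) du + (-3*u) dv
Combining and collecting du, dv coefficients:
  coeff of du: 2*v*(-12*u*v + 5)
  coeff of dv: -24*u^2*v + 2*u*v^2 + 10*u + 2*v
F^* omega = (2*v*(-12*u*v + 5)) du + (-24*u^2*v + 2*u*v^2 + 10*u + 2*v) dv.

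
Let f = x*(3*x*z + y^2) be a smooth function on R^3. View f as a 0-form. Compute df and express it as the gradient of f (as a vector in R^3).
df = (6*x*z + y^2) dx + (2*x*y) dy + (3*x^2) dz; grad f = (6*x*z + y^2, 2*x*y, 3*x^2)

For a 0-form f, d f = (∂f/∂x) dx + (∂f/∂y) dy + (∂f/∂z) dz. The components of the vector representation are exactly the entries of grad f in Cartesian coordinates:
  ∂f/∂x = 6*x*z + y^2
  ∂f/∂y = 2*x*y
  ∂f/∂z = 3*x^2.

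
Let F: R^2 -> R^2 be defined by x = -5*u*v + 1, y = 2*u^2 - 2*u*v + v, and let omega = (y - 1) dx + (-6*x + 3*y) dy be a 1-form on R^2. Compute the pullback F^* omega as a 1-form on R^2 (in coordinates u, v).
F^* omega = (24*u^3 + 74*u^2*v - 38*u*v^2 + 12*u*v - 24*u - 11*v^2 + 17*v) du + (-22*u^3 - 38*u^2*v + 6*u^2 + 13*u*v + 17*u + 3*v - 6) dv

Using F^*(f dg) = (f ∘ F) d(g ∘ F), substitute each coordinate x_i by F_i(u, v) in f_i, and replace dx_i by d F_i = (∂F_i/∂u) du + (∂F_i/∂v) dv.
  For the x component: f_1(F) = 2*u^2 - 2*u*v + v - 1; d F_1 = (-5*v) du + (-5*u) dv
  For the y component: f_2(F) = 6*u^2 + 24*u*v + 3*v - 6; d F_2 = (4*u - 2*v) du + (1 - 2*u) dv
Combining and collecting du, dv coefficients:
  coeff of du: 24*u^3 + 74*u^2*v - 38*u*v^2 + 12*u*v - 24*u - 11*v^2 + 17*v
  coeff of dv: -22*u^3 - 38*u^2*v + 6*u^2 + 13*u*v + 17*u + 3*v - 6
F^* omega = (24*u^3 + 74*u^2*v - 38*u*v^2 + 12*u*v - 24*u - 11*v^2 + 17*v) du + (-22*u^3 - 38*u^2*v + 6*u^2 + 13*u*v + 17*u + 3*v - 6) dv.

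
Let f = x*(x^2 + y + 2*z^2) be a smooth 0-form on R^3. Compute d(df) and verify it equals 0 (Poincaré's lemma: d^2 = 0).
d(df) = 0

Step 1: df = sum_i (∂f/∂x_i) dx_i = (3*x^2 + y + 2*z^2) dx + (x) dy + (4*x*z) dz.
Step 2: Apply d again. Using the 1-form formula, the coefficient of dx ∧ dy in d(df) is ∂^2 f/∂x ∂y - ∂^2 f/∂y ∂x = (1) - (1) = 0 (equality of mixed partials for smooth f).
Similarly for dx ∧ dz and dy ∧ dz — all coefficients vanish. So d(df) = 0.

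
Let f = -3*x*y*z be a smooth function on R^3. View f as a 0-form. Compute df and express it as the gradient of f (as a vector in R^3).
df = (-3*y*z) dx + (-3*x*z) dy + (-3*x*y) dz; grad f = (-3*y*z, -3*x*z, -3*x*y)

For a 0-form f, d f = (∂f/∂x) dx + (∂f/∂y) dy + (∂f/∂z) dz. The components of the vector representation are exactly the entries of grad f in Cartesian coordinates:
  ∂f/∂x = -3*y*z
  ∂f/∂y = -3*x*z
  ∂f/∂z = -3*x*y.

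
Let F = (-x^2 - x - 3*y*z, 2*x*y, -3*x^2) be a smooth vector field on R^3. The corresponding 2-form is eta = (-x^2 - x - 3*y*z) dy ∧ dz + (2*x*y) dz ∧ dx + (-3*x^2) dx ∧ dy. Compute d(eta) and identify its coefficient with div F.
d(eta) = (-1) dx ∧ dy ∧ dz; div F = -1

For a 2-form in R^3 of the form above, applying d gives a 3-form with coefficient ∂P/∂x + ∂Q/∂y + ∂R/∂z:
  ∂P/∂x = -2*x - 1
  ∂Q/∂y = 2*x
  ∂R/∂z = 0
Sum = -1, which is exactly div F.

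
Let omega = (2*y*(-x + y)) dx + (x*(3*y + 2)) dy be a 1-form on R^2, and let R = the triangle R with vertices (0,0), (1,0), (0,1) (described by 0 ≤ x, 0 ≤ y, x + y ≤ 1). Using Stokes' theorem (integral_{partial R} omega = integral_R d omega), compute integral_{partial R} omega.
integral_(partial R) omega = 7/6

Stokes: integral_partial_R omega = integral_R d omega with d omega = (∂Q/∂x - ∂P/∂y) dx ∧ dy.
  ∂Q/∂x = 3*y + 2
  ∂P/∂y = -2*x + 4*y
  integrand = ∂Q/∂x - ∂P/∂y = 2*x - y + 2.
Integrating over R: integral_0^1 integral_0^{1-x} (2*x - y + 2) dy dx = 7/6.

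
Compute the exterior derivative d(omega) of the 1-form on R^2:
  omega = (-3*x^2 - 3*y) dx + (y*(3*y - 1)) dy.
d(omega) = (3) dx ∧ dy

For a 1-form omega = sum_i f_i dx_i, the exterior derivative is
  d(omega) = sum_{i < j} (∂f_j/∂x_i - ∂f_i/∂x_j) dx_i ∧ dx_j.
  coefficient of dx ∧ dy: ∂f_2/∂x - ∂f_1/∂y = ∂(y*(3*y - 1))/∂x - ∂(-3*x^2 - 3*y)/∂y = 3
Assembling: d(omega) = (3) dx ∧ dy.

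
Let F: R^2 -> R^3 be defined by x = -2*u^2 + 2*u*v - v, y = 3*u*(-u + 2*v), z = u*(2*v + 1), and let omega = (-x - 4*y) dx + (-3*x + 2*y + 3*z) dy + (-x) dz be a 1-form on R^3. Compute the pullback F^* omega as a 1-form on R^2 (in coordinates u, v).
F^* omega = (-56*u^3 + 64*u^2*v - 16*u^2 + 16*u*v^2 - 6*u*v + 22*v^2 + v) du + (32*u^3 + 16*u^2*v + 4*u^2 + 48*u*v - v) dv

Using F^*(f dg) = (f ∘ F) d(g ∘ F), substitute each coordinate x_i by F_i(u, v) in f_i, and replace dx_i by d F_i = (∂F_i/∂u) du + (∂F_i/∂v) dv.
  For the x component: f_1(F) = 14*u^2 - 26*u*v + v; d F_1 = (-4*u + 2*v) du + (2*u - 1) dv
  For the y component: f_2(F) = 12*u*v + 3*u + 3*v; d F_2 = (-6*u + 6*v) du + (6*u) dv
  For the z component: f_3(F) = 2*u^2 - 2*u*v + v; d F_3 = (2*v + 1) du + (2*u) dv
Combining and collecting du, dv coefficients:
  coeff of du: -56*u^3 + 64*u^2*v - 16*u^2 + 16*u*v^2 - 6*u*v + 22*v^2 + v
  coeff of dv: 32*u^3 + 16*u^2*v + 4*u^2 + 48*u*v - v
F^* omega = (-56*u^3 + 64*u^2*v - 16*u^2 + 16*u*v^2 - 6*u*v + 22*v^2 + v) du + (32*u^3 + 16*u^2*v + 4*u^2 + 48*u*v - v) dv.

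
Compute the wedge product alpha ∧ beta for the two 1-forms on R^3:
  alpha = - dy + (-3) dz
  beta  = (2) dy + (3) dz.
alpha ∧ beta = (3) dy ∧ dz

Distribute the wedge, using dx_i ∧ dx_j = -dx_j ∧ dx_i and dx_i ∧ dx_i = 0. For each pair (i, j) with i < j, the coefficient of dx_i ∧ dx_j in alpha ∧ beta is (alpha_i * beta_j - alpha_j * beta_i). Collecting: alpha ∧ beta = (3) dy ∧ dz.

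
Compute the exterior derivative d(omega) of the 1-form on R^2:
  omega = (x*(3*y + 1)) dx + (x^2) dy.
d(omega) = (-x) dx ∧ dy

For a 1-form omega = sum_i f_i dx_i, the exterior derivative is
  d(omega) = sum_{i < j} (∂f_j/∂x_i - ∂f_i/∂x_j) dx_i ∧ dx_j.
  coefficient of dx ∧ dy: ∂f_2/∂x - ∂f_1/∂y = ∂(x^2)/∂x - ∂(x*(3*y + 1))/∂y = -x
Assembling: d(omega) = (-x) dx ∧ dy.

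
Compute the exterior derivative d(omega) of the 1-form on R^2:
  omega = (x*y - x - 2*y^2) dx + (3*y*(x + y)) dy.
d(omega) = (-x + 7*y) dx ∧ dy

For a 1-form omega = sum_i f_i dx_i, the exterior derivative is
  d(omega) = sum_{i < j} (∂f_j/∂x_i - ∂f_i/∂x_j) dx_i ∧ dx_j.
  coefficient of dx ∧ dy: ∂f_2/∂x - ∂f_1/∂y = ∂(3*y*(x + y))/∂x - ∂(x*y - x - 2*y^2)/∂y = -x + 7*y
Assembling: d(omega) = (-x + 7*y) dx ∧ dy.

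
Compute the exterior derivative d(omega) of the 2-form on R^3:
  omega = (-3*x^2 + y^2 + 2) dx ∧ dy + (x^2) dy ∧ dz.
d(omega) = (2*x) dx ∧ dy ∧ dz

For a 2-form omega = sum_{i<j} g_{ij} dx_i ∧ dx_j, the exterior derivative is
  d(omega) = sum_{i<j} d(g_{ij}) ∧ dx_i ∧ dx_j = sum_{i<j, k} (∂g_{ij}/∂x_k) dx_k ∧ dx_i ∧ dx_j.
Expand each term, using dx_k ∧ dx_i ∧ dx_j = sgn(permutation) dx_{(a)} ∧ dx_{(b)} ∧ dx_{(c)} with (a < b < c) sorted:
  d(x^2) includes (∂/∂x)(x^2) dx = (2*x) dx, which multiplied by dy ∧ dz gives (2*x) dx ∧ dy ∧ dz
Collecting like 3-forms: d(omega) = (2*x) dx ∧ dy ∧ dz.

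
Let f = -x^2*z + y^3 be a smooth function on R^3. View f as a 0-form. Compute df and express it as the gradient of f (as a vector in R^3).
df = (-2*x*z) dx + (3*y^2) dy + (-x^2) dz; grad f = (-2*x*z, 3*y^2, -x^2)

For a 0-form f, d f = (∂f/∂x) dx + (∂f/∂y) dy + (∂f/∂z) dz. The components of the vector representation are exactly the entries of grad f in Cartesian coordinates:
  ∂f/∂x = -2*x*z
  ∂f/∂y = 3*y^2
  ∂f/∂z = -x^2.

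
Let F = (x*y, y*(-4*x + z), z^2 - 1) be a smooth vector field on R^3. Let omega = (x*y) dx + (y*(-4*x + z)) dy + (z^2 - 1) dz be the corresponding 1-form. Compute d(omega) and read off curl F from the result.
d(omega) = (-y) dy ∧ dz + (0) dz ∧ dx + (-x - 4*y) dx ∧ dy; curl F = (-y, 0, -x - 4*y)

d omega = sum_{i<j} (∂f_j/∂x_i - ∂f_i/∂x_j) dx_i ∧ dx_j. Under the identification (dy ∧ dz, dz ∧ dx, dx ∧ dy) ↔ (e_x, e_y, e_z), the coefficients are exactly the components of curl F. Compute:
  ∂R/∂y - ∂Q/∂z = (0) - (y) = -y
  ∂P/∂z - ∂R/∂x = (0) - (0) = 0
  ∂Q/∂x - ∂P/∂y = (-4*y) - (x) = -x - 4*y.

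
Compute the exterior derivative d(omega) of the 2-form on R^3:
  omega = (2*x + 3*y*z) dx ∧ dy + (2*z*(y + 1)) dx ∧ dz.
d(omega) = (3*y - 2*z) dx ∧ dy ∧ dz

For a 2-form omega = sum_{i<j} g_{ij} dx_i ∧ dx_j, the exterior derivative is
  d(omega) = sum_{i<j} d(g_{ij}) ∧ dx_i ∧ dx_j = sum_{i<j, k} (∂g_{ij}/∂x_k) dx_k ∧ dx_i ∧ dx_j.
Expand each term, using dx_k ∧ dx_i ∧ dx_j = sgn(permutation) dx_{(a)} ∧ dx_{(b)} ∧ dx_{(c)} with (a < b < c) sorted:
  d(2*x + 3*y*z) includes (∂/∂z)(2*x + 3*y*z) dz = (3*y) dz, which multiplied by dx ∧ dy gives (3*y) dx ∧ dy ∧ dz
  d(2*z*(y + 1)) includes (∂/∂y)(2*z*(y + 1)) dy = (2*z) dy, which multiplied by dx ∧ dz gives (-2*z) dx ∧ dy ∧ dz
Collecting like 3-forms: d(omega) = (3*y - 2*z) dx ∧ dy ∧ dz.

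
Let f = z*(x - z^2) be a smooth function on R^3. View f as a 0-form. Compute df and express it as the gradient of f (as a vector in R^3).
df = (z) dx + (0) dy + (x - 3*z^2) dz; grad f = (z, 0, x - 3*z^2)

For a 0-form f, d f = (∂f/∂x) dx + (∂f/∂y) dy + (∂f/∂z) dz. The components of the vector representation are exactly the entries of grad f in Cartesian coordinates:
  ∂f/∂x = z
  ∂f/∂y = 0
  ∂f/∂z = x - 3*z^2.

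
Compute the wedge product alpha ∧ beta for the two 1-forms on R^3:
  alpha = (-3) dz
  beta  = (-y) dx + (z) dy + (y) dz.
alpha ∧ beta = (-3*y) dx ∧ dz + (3*z) dy ∧ dz

Distribute the wedge, using dx_i ∧ dx_j = -dx_j ∧ dx_i and dx_i ∧ dx_i = 0. For each pair (i, j) with i < j, the coefficient of dx_i ∧ dx_j in alpha ∧ beta is (alpha_i * beta_j - alpha_j * beta_i). Collecting: alpha ∧ beta = (-3*y) dx ∧ dz + (3*z) dy ∧ dz.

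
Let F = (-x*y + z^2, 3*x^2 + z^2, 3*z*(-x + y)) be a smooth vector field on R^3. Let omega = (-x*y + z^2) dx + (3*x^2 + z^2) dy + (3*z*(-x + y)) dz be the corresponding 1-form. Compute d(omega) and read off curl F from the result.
d(omega) = (z) dy ∧ dz + (5*z) dz ∧ dx + (7*x) dx ∧ dy; curl F = (z, 5*z, 7*x)

d omega = sum_{i<j} (∂f_j/∂x_i - ∂f_i/∂x_j) dx_i ∧ dx_j. Under the identification (dy ∧ dz, dz ∧ dx, dx ∧ dy) ↔ (e_x, e_y, e_z), the coefficients are exactly the components of curl F. Compute:
  ∂R/∂y - ∂Q/∂z = (3*z) - (2*z) = z
  ∂P/∂z - ∂R/∂x = (2*z) - (-3*z) = 5*z
  ∂Q/∂x - ∂P/∂y = (6*x) - (-x) = 7*x.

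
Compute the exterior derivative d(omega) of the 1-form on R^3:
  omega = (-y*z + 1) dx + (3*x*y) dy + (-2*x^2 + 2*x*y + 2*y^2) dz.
d(omega) = (3*y + z) dx ∧ dy + (-4*x + 3*y) dx ∧ dz + (2*x + 4*y) dy ∧ dz

For a 1-form omega = sum_i f_i dx_i, the exterior derivative is
  d(omega) = sum_{i < j} (∂f_j/∂x_i - ∂f_i/∂x_j) dx_i ∧ dx_j.
  coefficient of dx ∧ dy: ∂f_2/∂x - ∂f_1/∂y = ∂(3*x*y)/∂x - ∂(-y*z + 1)/∂y = 3*y + z
  coefficient of dx ∧ dz: ∂f_3/∂x - ∂f_1/∂z = ∂(-2*x^2 + 2*x*y + 2*y^2)/∂x - ∂(-y*z + 1)/∂z = -4*x + 3*y
  coefficient of dy ∧ dz: ∂f_3/∂y - ∂f_2/∂z = ∂(-2*x^2 + 2*x*y + 2*y^2)/∂y - ∂(3*x*y)/∂z = 2*x + 4*y
Assembling: d(omega) = (3*y + z) dx ∧ dy + (-4*x + 3*y) dx ∧ dz + (2*x + 4*y) dy ∧ dz.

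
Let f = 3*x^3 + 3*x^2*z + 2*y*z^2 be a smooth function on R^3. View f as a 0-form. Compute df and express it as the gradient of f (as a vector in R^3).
df = (3*x*(3*x + 2*z)) dx + (2*z^2) dy + (3*x^2 + 4*y*z) dz; grad f = (3*x*(3*x + 2*z), 2*z^2, 3*x^2 + 4*y*z)

For a 0-form f, d f = (∂f/∂x) dx + (∂f/∂y) dy + (∂f/∂z) dz. The components of the vector representation are exactly the entries of grad f in Cartesian coordinates:
  ∂f/∂x = 3*x*(3*x + 2*z)
  ∂f/∂y = 2*z^2
  ∂f/∂z = 3*x^2 + 4*y*z.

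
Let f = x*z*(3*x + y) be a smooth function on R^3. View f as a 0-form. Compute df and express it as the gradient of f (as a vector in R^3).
df = (z*(6*x + y)) dx + (x*z) dy + (x*(3*x + y)) dz; grad f = (z*(6*x + y), x*z, x*(3*x + y))

For a 0-form f, d f = (∂f/∂x) dx + (∂f/∂y) dy + (∂f/∂z) dz. The components of the vector representation are exactly the entries of grad f in Cartesian coordinates:
  ∂f/∂x = z*(6*x + y)
  ∂f/∂y = x*z
  ∂f/∂z = x*(3*x + y).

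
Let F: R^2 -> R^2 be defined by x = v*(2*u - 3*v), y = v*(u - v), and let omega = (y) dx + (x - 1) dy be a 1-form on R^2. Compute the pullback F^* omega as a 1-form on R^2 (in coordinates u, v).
F^* omega = (v*(4*u*v - 5*v^2 - 1)) du + (4*u^2*v - 15*u*v^2 - u + 12*v^3 + 2*v) dv

Using F^*(f dg) = (f ∘ F) d(g ∘ F), substitute each coordinate x_i by F_i(u, v) in f_i, and replace dx_i by d F_i = (∂F_i/∂u) du + (∂F_i/∂v) dv.
  For the x component: f_1(F) = v*(u - v); d F_1 = (2*v) du + (2*u - 6*v) dv
  For the y component: f_2(F) = 2*u*v - 3*v^2 - 1; d F_2 = (v) du + (u - 2*v) dv
Combining and collecting du, dv coefficients:
  coeff of du: v*(4*u*v - 5*v^2 - 1)
  coeff of dv: 4*u^2*v - 15*u*v^2 - u + 12*v^3 + 2*v
F^* omega = (v*(4*u*v - 5*v^2 - 1)) du + (4*u^2*v - 15*u*v^2 - u + 12*v^3 + 2*v) dv.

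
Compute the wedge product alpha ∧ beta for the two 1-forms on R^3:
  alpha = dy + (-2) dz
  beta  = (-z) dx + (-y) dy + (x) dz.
alpha ∧ beta = (z) dx ∧ dy + (x - 2*y) dy ∧ dz + (-2*z) dx ∧ dz

Distribute the wedge, using dx_i ∧ dx_j = -dx_j ∧ dx_i and dx_i ∧ dx_i = 0. For each pair (i, j) with i < j, the coefficient of dx_i ∧ dx_j in alpha ∧ beta is (alpha_i * beta_j - alpha_j * beta_i). Collecting: alpha ∧ beta = (z) dx ∧ dy + (x - 2*y) dy ∧ dz + (-2*z) dx ∧ dz.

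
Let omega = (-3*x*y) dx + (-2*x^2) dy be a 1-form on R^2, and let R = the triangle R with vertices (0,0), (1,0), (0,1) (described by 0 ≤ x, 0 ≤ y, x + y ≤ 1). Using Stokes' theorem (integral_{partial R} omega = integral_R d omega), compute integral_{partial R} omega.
integral_(partial R) omega = -1/6

Stokes: integral_partial_R omega = integral_R d omega with d omega = (∂Q/∂x - ∂P/∂y) dx ∧ dy.
  ∂Q/∂x = -4*x
  ∂P/∂y = -3*x
  integrand = ∂Q/∂x - ∂P/∂y = -x.
Integrating over R: integral_0^1 integral_0^{1-x} (-x) dy dx = -1/6.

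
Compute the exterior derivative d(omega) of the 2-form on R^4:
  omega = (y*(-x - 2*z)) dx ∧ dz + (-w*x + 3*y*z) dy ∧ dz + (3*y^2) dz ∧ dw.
d(omega) = (-w + x + 2*z) dx ∧ dy ∧ dz + (-x + 6*y) dy ∧ dz ∧ dw

For a 2-form omega = sum_{i<j} g_{ij} dx_i ∧ dx_j, the exterior derivative is
  d(omega) = sum_{i<j} d(g_{ij}) ∧ dx_i ∧ dx_j = sum_{i<j, k} (∂g_{ij}/∂x_k) dx_k ∧ dx_i ∧ dx_j.
Expand each term, using dx_k ∧ dx_i ∧ dx_j = sgn(permutation) dx_{(a)} ∧ dx_{(b)} ∧ dx_{(c)} with (a < b < c) sorted:
  d(y*(-x - 2*z)) includes (∂/∂y)(y*(-x - 2*z)) dy = (-x - 2*z) dy, which multiplied by dx ∧ dz gives (x + 2*z) dx ∧ dy ∧ dz
  d(-w*x + 3*y*z) includes (∂/∂x)(-w*x + 3*y*z) dx = (-w) dx, which multiplied by dy ∧ dz gives (-w) dx ∧ dy ∧ dz
  d(-w*x + 3*y*z) includes (∂/∂w)(-w*x + 3*y*z) dw = (-x) dw, which multiplied by dy ∧ dz gives (-x) dy ∧ dz ∧ dw
  d(3*y^2) includes (∂/∂y)(3*y^2) dy = (6*y) dy, which multiplied by dz ∧ dw gives (6*y) dy ∧ dz ∧ dw
Collecting like 3-forms: d(omega) = (-w + x + 2*z) dx ∧ dy ∧ dz + (-x + 6*y) dy ∧ dz ∧ dw.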